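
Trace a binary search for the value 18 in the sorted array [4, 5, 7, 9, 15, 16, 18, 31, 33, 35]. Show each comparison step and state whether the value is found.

Binary search for 18 in [4, 5, 7, 9, 15, 16, 18, 31, 33, 35]:

lo=0, hi=9, mid=4, arr[mid]=15 -> 15 < 18, search right half
lo=5, hi=9, mid=7, arr[mid]=31 -> 31 > 18, search left half
lo=5, hi=6, mid=5, arr[mid]=16 -> 16 < 18, search right half
lo=6, hi=6, mid=6, arr[mid]=18 -> Found target at index 6!

Binary search finds 18 at index 6 after 4 comparisons. The search repeatedly halves the search space by comparing with the middle element.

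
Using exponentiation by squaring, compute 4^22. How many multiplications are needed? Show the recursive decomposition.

Computing 4^22 by squaring (build up from 4^1; each line after the first costs one multiplication):

4^1 = 4
4^2 = (4^1)^2 = 4^2 = 16
4^4 = (4^2)^2 = 16^2 = 256
4^5 = 4 * 4^4 = 4 * 256 = 1024
4^10 = (4^5)^2 = 1024^2 = 1048576
4^11 = 4 * 4^10 = 4 * 1048576 = 4194304
4^22 = (4^11)^2 = 4194304^2 = 17592186044416

Result: 17592186044416
Multiplications needed: 6 (6 lines after 4^1)

4^22 = 17592186044416. Using exponentiation by squaring, this requires 6 multiplications. The key idea: if the exponent is even, square the half-power; if odd, multiply by the base once.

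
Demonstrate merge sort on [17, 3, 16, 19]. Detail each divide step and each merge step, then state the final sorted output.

Merge sort trace:

Split: [17, 3, 16, 19] -> [17, 3] and [16, 19]
  Split: [17, 3] -> [17] and [3]
  Merge: [17] + [3] -> [3, 17]
  Split: [16, 19] -> [16] and [19]
  Merge: [16] + [19] -> [16, 19]
Merge: [3, 17] + [16, 19] -> [3, 16, 17, 19]

Final sorted array: [3, 16, 17, 19]

The merge sort proceeds by recursively splitting the array and merging sorted halves.
After all merges, the sorted array is [3, 16, 17, 19].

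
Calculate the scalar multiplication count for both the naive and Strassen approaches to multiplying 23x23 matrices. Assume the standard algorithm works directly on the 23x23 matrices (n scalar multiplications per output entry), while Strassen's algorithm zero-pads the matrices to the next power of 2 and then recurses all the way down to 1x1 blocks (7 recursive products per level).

Matrix multiplication for 23x23 matrices:

Strassen's algorithm requires power-of-2 dimensions. Pad 23x23 to 32x32 (next power of 2).

Standard algorithm: 23^3 = 12167 multiplications
Strassen's algorithm: 7^(log2(32)) = 7^5 = 16807 multiplications
Difference: 12167 - 16807 = -4640 (Strassen uses MORE here due to padding overhead — for small or just-over-power-of-2 n, padding can outweigh the per-level savings)

Standard: 12167 multiplications (23^3). Strassen: 16807 multiplications (7^5, after padding to 32x32). Strassen reduces 8 recursive multiplications to 7 at each level.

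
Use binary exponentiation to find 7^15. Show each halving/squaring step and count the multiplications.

Computing 7^15 by squaring (build up from 7^1; each line after the first costs one multiplication):

7^1 = 7
7^2 = (7^1)^2 = 7^2 = 49
7^3 = 7 * 7^2 = 7 * 49 = 343
7^6 = (7^3)^2 = 343^2 = 117649
7^7 = 7 * 7^6 = 7 * 117649 = 823543
7^14 = (7^7)^2 = 823543^2 = 678223072849
7^15 = 7 * 7^14 = 7 * 678223072849 = 4747561509943

Result: 4747561509943
Multiplications needed: 6 (6 lines after 7^1)

7^15 = 4747561509943. Using exponentiation by squaring, this requires 6 multiplications. The key idea: if the exponent is even, square the half-power; if odd, multiply by the base once.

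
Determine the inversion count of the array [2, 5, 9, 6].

Finding inversions in [2, 5, 9, 6]:

(2, 3): arr[2]=9 > arr[3]=6

Total inversions: 1

The array has 1 inversion(s): (2,3). Each pair (i,j) satisfies i < j and arr[i] > arr[j].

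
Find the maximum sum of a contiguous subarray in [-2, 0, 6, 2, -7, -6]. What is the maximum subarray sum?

Using Kadane's algorithm on [-2, 0, 6, 2, -7, -6]:

Scanning through the array:
Position 1 (value 0): max_ending_here = 0, max_so_far = 0
Position 2 (value 6): max_ending_here = 6, max_so_far = 6
Position 3 (value 2): max_ending_here = 8, max_so_far = 8
Position 4 (value -7): max_ending_here = 1, max_so_far = 8
Position 5 (value -6): max_ending_here = -5, max_so_far = 8

Maximum subarray: [0, 6, 2]
Maximum sum: 8

The maximum subarray is [0, 6, 2] with sum 8. This subarray runs from index 1 to index 3.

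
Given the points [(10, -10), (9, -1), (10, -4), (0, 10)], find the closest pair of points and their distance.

Computing all pairwise distances among 4 points:

d((10, -10), (9, -1)) = 9.0554
d((10, -10), (10, -4)) = 6.0
d((10, -10), (0, 10)) = 22.3607
d((9, -1), (10, -4)) = 3.1623 <-- minimum
d((9, -1), (0, 10)) = 14.2127
d((10, -4), (0, 10)) = 17.2047

Closest pair: (9, -1) and (10, -4) with distance 3.1623

The closest pair is (9, -1) and (10, -4) with Euclidean distance 3.1623. For 4 points, brute-force pairwise comparison is shown above. For large n, the divide-and-conquer algorithm (sort by x, recurse on halves, check the dividing strip) achieves O(n log n).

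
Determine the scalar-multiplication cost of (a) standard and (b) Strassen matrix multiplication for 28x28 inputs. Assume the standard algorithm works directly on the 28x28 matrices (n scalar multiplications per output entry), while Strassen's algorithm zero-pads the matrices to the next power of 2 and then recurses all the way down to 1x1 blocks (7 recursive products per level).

Matrix multiplication for 28x28 matrices:

Strassen's algorithm requires power-of-2 dimensions. Pad 28x28 to 32x32 (next power of 2).

Standard algorithm: 28^3 = 21952 multiplications
Strassen's algorithm: 7^(log2(32)) = 7^5 = 16807 multiplications
Savings: 21952 - 16807 = 5145 multiplications

Standard: 21952 multiplications (28^3). Strassen: 16807 multiplications (7^5, after padding to 32x32). Strassen reduces 8 recursive multiplications to 7 at each level.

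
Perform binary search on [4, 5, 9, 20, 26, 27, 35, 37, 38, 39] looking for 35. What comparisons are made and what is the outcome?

Binary search for 35 in [4, 5, 9, 20, 26, 27, 35, 37, 38, 39]:

lo=0, hi=9, mid=4, arr[mid]=26 -> 26 < 35, search right half
lo=5, hi=9, mid=7, arr[mid]=37 -> 37 > 35, search left half
lo=5, hi=6, mid=5, arr[mid]=27 -> 27 < 35, search right half
lo=6, hi=6, mid=6, arr[mid]=35 -> Found target at index 6!

Binary search finds 35 at index 6 after 4 comparisons. The search repeatedly halves the search space by comparing with the middle element.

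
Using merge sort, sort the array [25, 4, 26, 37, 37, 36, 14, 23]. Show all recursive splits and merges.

Merge sort trace:

Split: [25, 4, 26, 37, 37, 36, 14, 23] -> [25, 4, 26, 37] and [37, 36, 14, 23]
  Split: [25, 4, 26, 37] -> [25, 4] and [26, 37]
    Split: [25, 4] -> [25] and [4]
    Merge: [25] + [4] -> [4, 25]
    Split: [26, 37] -> [26] and [37]
    Merge: [26] + [37] -> [26, 37]
  Merge: [4, 25] + [26, 37] -> [4, 25, 26, 37]
  Split: [37, 36, 14, 23] -> [37, 36] and [14, 23]
    Split: [37, 36] -> [37] and [36]
    Merge: [37] + [36] -> [36, 37]
    Split: [14, 23] -> [14] and [23]
    Merge: [14] + [23] -> [14, 23]
  Merge: [36, 37] + [14, 23] -> [14, 23, 36, 37]
Merge: [4, 25, 26, 37] + [14, 23, 36, 37] -> [4, 14, 23, 25, 26, 36, 37, 37]

Final sorted array: [4, 14, 23, 25, 26, 36, 37, 37]

The merge sort proceeds by recursively splitting the array and merging sorted halves.
After all merges, the sorted array is [4, 14, 23, 25, 26, 36, 37, 37].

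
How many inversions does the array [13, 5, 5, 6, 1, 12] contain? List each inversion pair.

Finding inversions in [13, 5, 5, 6, 1, 12]:

(0, 1): arr[0]=13 > arr[1]=5
(0, 2): arr[0]=13 > arr[2]=5
(0, 3): arr[0]=13 > arr[3]=6
(0, 4): arr[0]=13 > arr[4]=1
(0, 5): arr[0]=13 > arr[5]=12
(1, 4): arr[1]=5 > arr[4]=1
(2, 4): arr[2]=5 > arr[4]=1
(3, 4): arr[3]=6 > arr[4]=1

Total inversions: 8

The array has 8 inversion(s): (0,1), (0,2), (0,3), (0,4), (0,5), (1,4), (2,4), (3,4). Each pair (i,j) satisfies i < j and arr[i] > arr[j].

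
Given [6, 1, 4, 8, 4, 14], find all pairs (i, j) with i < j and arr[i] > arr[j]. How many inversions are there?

Finding inversions in [6, 1, 4, 8, 4, 14]:

(0, 1): arr[0]=6 > arr[1]=1
(0, 2): arr[0]=6 > arr[2]=4
(0, 4): arr[0]=6 > arr[4]=4
(3, 4): arr[3]=8 > arr[4]=4

Total inversions: 4

The array has 4 inversion(s): (0,1), (0,2), (0,4), (3,4). Each pair (i,j) satisfies i < j and arr[i] > arr[j].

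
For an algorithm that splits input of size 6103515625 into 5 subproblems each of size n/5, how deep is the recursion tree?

For divide and conquer with division factor 5:

Problem sizes at each level:
Level 0: 6103515625
Level 1: 1220703125
Level 2: 244140625
Level 3: 48828125
Level 4: 9765625
Level 5: 1953125
Level 6: 390625
Level 7: 78125
Level 8: 15625
Level 9: 3125
Level 10: 625
Level 11: 125
Level 12: 25
Level 13: 5
Level 14: 1

The root is level 0 and the size-1 base case is level 14 (the tree spans levels 0 through 14, i.e. 15 levels counting the root), so the depth is the number of divisions: log_5(6103515625) = 14

The recursion tree depth is log_5(6103515625) = 14. At each level, the problem size is divided by 5, so it takes 14 divisions to reduce to a base case of size 1. The algorithm makes 5 recursive calls at each level.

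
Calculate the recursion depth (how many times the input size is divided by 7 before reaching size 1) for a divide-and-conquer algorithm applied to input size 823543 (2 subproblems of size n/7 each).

For divide and conquer with division factor 7:

Problem sizes at each level:
Level 0: 823543
Level 1: 117649
Level 2: 16807
Level 3: 2401
Level 4: 343
Level 5: 49
Level 6: 7
Level 7: 1

The root is level 0 and the size-1 base case is level 7 (the tree spans levels 0 through 7, i.e. 8 levels counting the root), so the depth is the number of divisions: log_7(823543) = 7

The recursion tree depth is log_7(823543) = 7. At each level, the problem size is divided by 7, so it takes 7 divisions to reduce to a base case of size 1. The algorithm makes 2 recursive calls at each level.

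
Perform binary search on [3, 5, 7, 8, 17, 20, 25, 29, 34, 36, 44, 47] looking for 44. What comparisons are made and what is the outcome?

Binary search for 44 in [3, 5, 7, 8, 17, 20, 25, 29, 34, 36, 44, 47]:

lo=0, hi=11, mid=5, arr[mid]=20 -> 20 < 44, search right half
lo=6, hi=11, mid=8, arr[mid]=34 -> 34 < 44, search right half
lo=9, hi=11, mid=10, arr[mid]=44 -> Found target at index 10!

Binary search finds 44 at index 10 after 3 comparisons. The search repeatedly halves the search space by comparing with the middle element.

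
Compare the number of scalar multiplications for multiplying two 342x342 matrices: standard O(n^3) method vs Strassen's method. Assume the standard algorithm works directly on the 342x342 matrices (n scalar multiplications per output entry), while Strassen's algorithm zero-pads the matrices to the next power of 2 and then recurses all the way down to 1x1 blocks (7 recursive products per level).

Matrix multiplication for 342x342 matrices:

Strassen's algorithm requires power-of-2 dimensions. Pad 342x342 to 512x512 (next power of 2).

Standard algorithm: 342^3 = 40001688 multiplications
Strassen's algorithm: 7^(log2(512)) = 7^9 = 40353607 multiplications
Difference: 40001688 - 40353607 = -351919 (Strassen uses MORE here due to padding overhead — for small or just-over-power-of-2 n, padding can outweigh the per-level savings)

Standard: 40001688 multiplications (342^3). Strassen: 40353607 multiplications (7^9, after padding to 512x512). Strassen reduces 8 recursive multiplications to 7 at each level.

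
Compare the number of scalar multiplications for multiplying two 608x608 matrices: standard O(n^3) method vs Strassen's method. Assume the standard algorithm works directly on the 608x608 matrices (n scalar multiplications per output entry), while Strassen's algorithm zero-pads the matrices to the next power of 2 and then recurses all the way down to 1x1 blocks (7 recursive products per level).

Matrix multiplication for 608x608 matrices:

Strassen's algorithm requires power-of-2 dimensions. Pad 608x608 to 1024x1024 (next power of 2).

Standard algorithm: 608^3 = 224755712 multiplications
Strassen's algorithm: 7^(log2(1024)) = 7^10 = 282475249 multiplications
Difference: 224755712 - 282475249 = -57719537 (Strassen uses MORE here due to padding overhead — for small or just-over-power-of-2 n, padding can outweigh the per-level savings)

Standard: 224755712 multiplications (608^3). Strassen: 282475249 multiplications (7^10, after padding to 1024x1024). Strassen reduces 8 recursive multiplications to 7 at each level.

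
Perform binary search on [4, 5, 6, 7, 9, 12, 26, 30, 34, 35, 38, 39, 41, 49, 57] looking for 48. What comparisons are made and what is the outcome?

Binary search for 48 in [4, 5, 6, 7, 9, 12, 26, 30, 34, 35, 38, 39, 41, 49, 57]:

lo=0, hi=14, mid=7, arr[mid]=30 -> 30 < 48, search right half
lo=8, hi=14, mid=11, arr[mid]=39 -> 39 < 48, search right half
lo=12, hi=14, mid=13, arr[mid]=49 -> 49 > 48, search left half
lo=12, hi=12, mid=12, arr[mid]=41 -> 41 < 48, search right half
lo=13 > hi=12, target 48 not found

Binary search determines that 48 is not in the array after 4 comparisons. The search space was exhausted without finding the target.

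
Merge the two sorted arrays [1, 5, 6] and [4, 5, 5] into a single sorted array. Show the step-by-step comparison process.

Merging process:

Compare 1 vs 4: take 1 from left. Merged: [1]
Compare 5 vs 4: take 4 from right. Merged: [1, 4]
Compare 5 vs 5: take 5 from left. Merged: [1, 4, 5]
Compare 6 vs 5: take 5 from right. Merged: [1, 4, 5, 5]
Compare 6 vs 5: take 5 from right. Merged: [1, 4, 5, 5, 5]
Append remaining from left: [6]. Merged: [1, 4, 5, 5, 5, 6]

Final merged array: [1, 4, 5, 5, 5, 6]
Total comparisons: 5

The merged array is [1, 4, 5, 5, 5, 6], requiring 5 comparisons. The merge step runs in O(n) time where n is the total number of elements.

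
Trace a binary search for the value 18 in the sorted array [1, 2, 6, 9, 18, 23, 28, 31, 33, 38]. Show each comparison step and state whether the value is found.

Binary search for 18 in [1, 2, 6, 9, 18, 23, 28, 31, 33, 38]:

lo=0, hi=9, mid=4, arr[mid]=18 -> Found target at index 4!

Binary search finds 18 at index 4 after 1 comparisons. The search repeatedly halves the search space by comparing with the middle element.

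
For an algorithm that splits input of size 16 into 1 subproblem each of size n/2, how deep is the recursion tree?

For divide and conquer with division factor 2:

Problem sizes at each level:
Level 0: 16
Level 1: 8
Level 2: 4
Level 3: 2
Level 4: 1

The root is level 0 and the size-1 base case is level 4 (the tree spans levels 0 through 4, i.e. 5 levels counting the root), so the depth is the number of divisions: log_2(16) = 4

The recursion tree depth is log_2(16) = 4. At each level, the problem size is divided by 2, so it takes 4 divisions to reduce to a base case of size 1. The algorithm makes 1 recursive call at each level.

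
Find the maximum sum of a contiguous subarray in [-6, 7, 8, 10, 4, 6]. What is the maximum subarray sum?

Using Kadane's algorithm on [-6, 7, 8, 10, 4, 6]:

Scanning through the array:
Position 1 (value 7): max_ending_here = 7, max_so_far = 7
Position 2 (value 8): max_ending_here = 15, max_so_far = 15
Position 3 (value 10): max_ending_here = 25, max_so_far = 25
Position 4 (value 4): max_ending_here = 29, max_so_far = 29
Position 5 (value 6): max_ending_here = 35, max_so_far = 35

Maximum subarray: [7, 8, 10, 4, 6]
Maximum sum: 35

The maximum subarray is [7, 8, 10, 4, 6] with sum 35. This subarray runs from index 1 to index 5.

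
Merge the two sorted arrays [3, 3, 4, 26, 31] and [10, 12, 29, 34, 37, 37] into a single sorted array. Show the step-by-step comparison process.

Merging process:

Compare 3 vs 10: take 3 from left. Merged: [3]
Compare 3 vs 10: take 3 from left. Merged: [3, 3]
Compare 4 vs 10: take 4 from left. Merged: [3, 3, 4]
Compare 26 vs 10: take 10 from right. Merged: [3, 3, 4, 10]
Compare 26 vs 12: take 12 from right. Merged: [3, 3, 4, 10, 12]
Compare 26 vs 29: take 26 from left. Merged: [3, 3, 4, 10, 12, 26]
Compare 31 vs 29: take 29 from right. Merged: [3, 3, 4, 10, 12, 26, 29]
Compare 31 vs 34: take 31 from left. Merged: [3, 3, 4, 10, 12, 26, 29, 31]
Append remaining from right: [34, 37, 37]. Merged: [3, 3, 4, 10, 12, 26, 29, 31, 34, 37, 37]

Final merged array: [3, 3, 4, 10, 12, 26, 29, 31, 34, 37, 37]
Total comparisons: 8

The merged array is [3, 3, 4, 10, 12, 26, 29, 31, 34, 37, 37], requiring 8 comparisons. The merge step runs in O(n) time where n is the total number of elements.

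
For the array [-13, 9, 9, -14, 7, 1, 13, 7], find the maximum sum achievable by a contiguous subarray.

Using Kadane's algorithm on [-13, 9, 9, -14, 7, 1, 13, 7]:

Scanning through the array:
Position 1 (value 9): max_ending_here = 9, max_so_far = 9
Position 2 (value 9): max_ending_here = 18, max_so_far = 18
Position 3 (value -14): max_ending_here = 4, max_so_far = 18
Position 4 (value 7): max_ending_here = 11, max_so_far = 18
Position 5 (value 1): max_ending_here = 12, max_so_far = 18
Position 6 (value 13): max_ending_here = 25, max_so_far = 25
Position 7 (value 7): max_ending_here = 32, max_so_far = 32

Maximum subarray: [9, 9, -14, 7, 1, 13, 7]
Maximum sum: 32

The maximum subarray is [9, 9, -14, 7, 1, 13, 7] with sum 32. This subarray runs from index 1 to index 7.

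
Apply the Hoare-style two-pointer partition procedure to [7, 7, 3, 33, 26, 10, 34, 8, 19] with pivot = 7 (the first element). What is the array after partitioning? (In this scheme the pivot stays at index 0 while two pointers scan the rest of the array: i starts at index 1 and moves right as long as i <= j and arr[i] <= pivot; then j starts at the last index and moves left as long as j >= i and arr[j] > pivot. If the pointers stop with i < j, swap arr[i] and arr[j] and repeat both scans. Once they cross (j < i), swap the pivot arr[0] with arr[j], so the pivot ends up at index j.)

Hoare-style two-pointer partition with pivot = 7:

Initial array: [7, 7, 3, 33, 26, 10, 34, 8, 19]

Pointers start at i = 1, j = 8.
i ends at 3, j ends at 2: the pointers have crossed (j < i), so scanning stops.

Swap pivot arr[0] with arr[2] to place pivot at position 2: [3, 7, 7, 33, 26, 10, 34, 8, 19]
Pivot position: 2

After partitioning with pivot 7, the array becomes [3, 7, 7, 33, 26, 10, 34, 8, 19]. The pivot is placed at index 2. All elements to the left of the pivot are <= 7, and all elements to the right are > 7.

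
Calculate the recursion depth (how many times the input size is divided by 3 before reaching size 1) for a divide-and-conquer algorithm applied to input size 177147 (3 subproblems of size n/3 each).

For divide and conquer with division factor 3:

Problem sizes at each level:
Level 0: 177147
Level 1: 59049
Level 2: 19683
Level 3: 6561
Level 4: 2187
Level 5: 729
Level 6: 243
Level 7: 81
Level 8: 27
Level 9: 9
Level 10: 3
Level 11: 1

The root is level 0 and the size-1 base case is level 11 (the tree spans levels 0 through 11, i.e. 12 levels counting the root), so the depth is the number of divisions: log_3(177147) = 11

The recursion tree depth is log_3(177147) = 11. At each level, the problem size is divided by 3, so it takes 11 divisions to reduce to a base case of size 1. The algorithm makes 3 recursive calls at each level.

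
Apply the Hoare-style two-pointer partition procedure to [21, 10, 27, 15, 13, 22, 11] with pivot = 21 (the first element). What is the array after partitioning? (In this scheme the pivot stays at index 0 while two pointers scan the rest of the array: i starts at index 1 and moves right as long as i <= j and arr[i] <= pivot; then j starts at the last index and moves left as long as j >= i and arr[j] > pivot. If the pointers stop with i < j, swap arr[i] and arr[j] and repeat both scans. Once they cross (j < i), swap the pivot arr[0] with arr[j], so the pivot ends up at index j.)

Hoare-style two-pointer partition with pivot = 21:

Initial array: [21, 10, 27, 15, 13, 22, 11]

Pointers start at i = 1, j = 6.
i stops at index 2 (arr[2]=27 > 21), j stops at index 6 (arr[6]=11 <= 21): swap arr[2] and arr[6], array becomes [21, 10, 11, 15, 13, 22, 27]
i ends at 5, j ends at 4: the pointers have crossed (j < i), so scanning stops.

Swap pivot arr[0] with arr[4] to place pivot at position 4: [13, 10, 11, 15, 21, 22, 27]
Pivot position: 4

After partitioning with pivot 21, the array becomes [13, 10, 11, 15, 21, 22, 27]. The pivot is placed at index 4. All elements to the left of the pivot are <= 21, and all elements to the right are > 21.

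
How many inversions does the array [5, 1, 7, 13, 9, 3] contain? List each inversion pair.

Finding inversions in [5, 1, 7, 13, 9, 3]:

(0, 1): arr[0]=5 > arr[1]=1
(0, 5): arr[0]=5 > arr[5]=3
(2, 5): arr[2]=7 > arr[5]=3
(3, 4): arr[3]=13 > arr[4]=9
(3, 5): arr[3]=13 > arr[5]=3
(4, 5): arr[4]=9 > arr[5]=3

Total inversions: 6

The array has 6 inversion(s): (0,1), (0,5), (2,5), (3,4), (3,5), (4,5). Each pair (i,j) satisfies i < j and arr[i] > arr[j].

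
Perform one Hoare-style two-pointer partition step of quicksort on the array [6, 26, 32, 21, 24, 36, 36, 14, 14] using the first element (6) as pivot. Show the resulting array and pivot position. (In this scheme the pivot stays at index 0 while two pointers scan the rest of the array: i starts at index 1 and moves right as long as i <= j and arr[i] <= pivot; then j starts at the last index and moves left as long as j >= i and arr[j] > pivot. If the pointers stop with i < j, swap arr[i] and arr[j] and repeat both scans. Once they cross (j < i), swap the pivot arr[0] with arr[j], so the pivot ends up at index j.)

Hoare-style two-pointer partition with pivot = 6:

Initial array: [6, 26, 32, 21, 24, 36, 36, 14, 14]

Pointers start at i = 1, j = 8.
i ends at 1, j ends at 0: the pointers have crossed (j < i), so scanning stops.

j = 0, so swapping arr[0] with arr[j] leaves the pivot at position 0: [6, 26, 32, 21, 24, 36, 36, 14, 14]
Pivot position: 0

After partitioning with pivot 6, the array becomes [6, 26, 32, 21, 24, 36, 36, 14, 14]. The pivot is placed at index 0. All elements to the left of the pivot are <= 6, and all elements to the right are > 6.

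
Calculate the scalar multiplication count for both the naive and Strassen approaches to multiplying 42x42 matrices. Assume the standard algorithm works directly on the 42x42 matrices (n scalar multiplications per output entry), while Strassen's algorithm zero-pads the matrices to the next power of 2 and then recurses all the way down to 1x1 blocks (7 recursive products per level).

Matrix multiplication for 42x42 matrices:

Strassen's algorithm requires power-of-2 dimensions. Pad 42x42 to 64x64 (next power of 2).

Standard algorithm: 42^3 = 74088 multiplications
Strassen's algorithm: 7^(log2(64)) = 7^6 = 117649 multiplications
Difference: 74088 - 117649 = -43561 (Strassen uses MORE here due to padding overhead — for small or just-over-power-of-2 n, padding can outweigh the per-level savings)

Standard: 74088 multiplications (42^3). Strassen: 117649 multiplications (7^6, after padding to 64x64). Strassen reduces 8 recursive multiplications to 7 at each level.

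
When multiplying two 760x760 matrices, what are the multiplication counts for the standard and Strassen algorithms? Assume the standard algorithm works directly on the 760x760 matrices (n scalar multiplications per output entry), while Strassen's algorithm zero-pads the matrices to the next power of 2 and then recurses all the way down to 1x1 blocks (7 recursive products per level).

Matrix multiplication for 760x760 matrices:

Strassen's algorithm requires power-of-2 dimensions. Pad 760x760 to 1024x1024 (next power of 2).

Standard algorithm: 760^3 = 438976000 multiplications
Strassen's algorithm: 7^(log2(1024)) = 7^10 = 282475249 multiplications
Savings: 438976000 - 282475249 = 156500751 multiplications

Standard: 438976000 multiplications (760^3). Strassen: 282475249 multiplications (7^10, after padding to 1024x1024). Strassen reduces 8 recursive multiplications to 7 at each level.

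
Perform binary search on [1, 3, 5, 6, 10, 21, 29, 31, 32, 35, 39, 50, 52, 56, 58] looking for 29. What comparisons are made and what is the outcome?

Binary search for 29 in [1, 3, 5, 6, 10, 21, 29, 31, 32, 35, 39, 50, 52, 56, 58]:

lo=0, hi=14, mid=7, arr[mid]=31 -> 31 > 29, search left half
lo=0, hi=6, mid=3, arr[mid]=6 -> 6 < 29, search right half
lo=4, hi=6, mid=5, arr[mid]=21 -> 21 < 29, search right half
lo=6, hi=6, mid=6, arr[mid]=29 -> Found target at index 6!

Binary search finds 29 at index 6 after 4 comparisons. The search repeatedly halves the search space by comparing with the middle element.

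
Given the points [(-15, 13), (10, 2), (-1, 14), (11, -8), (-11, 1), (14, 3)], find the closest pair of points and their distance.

Computing all pairwise distances among 6 points:

d((-15, 13), (10, 2)) = 27.313
d((-15, 13), (-1, 14)) = 14.0357
d((-15, 13), (11, -8)) = 33.4215
d((-15, 13), (-11, 1)) = 12.6491
d((-15, 13), (14, 3)) = 30.6757
d((10, 2), (-1, 14)) = 16.2788
d((10, 2), (11, -8)) = 10.0499
d((10, 2), (-11, 1)) = 21.0238
d((10, 2), (14, 3)) = 4.1231 <-- minimum
d((-1, 14), (11, -8)) = 25.0599
d((-1, 14), (-11, 1)) = 16.4012
d((-1, 14), (14, 3)) = 18.6011
d((11, -8), (-11, 1)) = 23.7697
d((11, -8), (14, 3)) = 11.4018
d((-11, 1), (14, 3)) = 25.0799

Closest pair: (10, 2) and (14, 3) with distance 4.1231

The closest pair is (10, 2) and (14, 3) with Euclidean distance 4.1231. For 6 points, brute-force pairwise comparison is shown above. For large n, the divide-and-conquer algorithm (sort by x, recurse on halves, check the dividing strip) achieves O(n log n).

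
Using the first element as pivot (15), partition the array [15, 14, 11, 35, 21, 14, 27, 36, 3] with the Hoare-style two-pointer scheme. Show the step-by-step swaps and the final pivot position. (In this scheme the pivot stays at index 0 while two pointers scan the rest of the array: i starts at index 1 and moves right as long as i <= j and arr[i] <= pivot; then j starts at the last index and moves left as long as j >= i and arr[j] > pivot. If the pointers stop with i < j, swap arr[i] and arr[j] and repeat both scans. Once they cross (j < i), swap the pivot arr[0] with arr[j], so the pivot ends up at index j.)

Hoare-style two-pointer partition with pivot = 15:

Initial array: [15, 14, 11, 35, 21, 14, 27, 36, 3]

Pointers start at i = 1, j = 8.
i stops at index 3 (arr[3]=35 > 15), j stops at index 8 (arr[8]=3 <= 15): swap arr[3] and arr[8], array becomes [15, 14, 11, 3, 21, 14, 27, 36, 35]
i stops at index 4 (arr[4]=21 > 15), j stops at index 5 (arr[5]=14 <= 15): swap arr[4] and arr[5], array becomes [15, 14, 11, 3, 14, 21, 27, 36, 35]
i ends at 5, j ends at 4: the pointers have crossed (j < i), so scanning stops.

Swap pivot arr[0] with arr[4] to place pivot at position 4: [14, 14, 11, 3, 15, 21, 27, 36, 35]
Pivot position: 4

After partitioning with pivot 15, the array becomes [14, 14, 11, 3, 15, 21, 27, 36, 35]. The pivot is placed at index 4. All elements to the left of the pivot are <= 15, and all elements to the right are > 15.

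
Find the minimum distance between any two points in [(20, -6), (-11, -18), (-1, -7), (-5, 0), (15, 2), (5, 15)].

Computing all pairwise distances among 6 points:

d((20, -6), (-11, -18)) = 33.2415
d((20, -6), (-1, -7)) = 21.0238
d((20, -6), (-5, 0)) = 25.7099
d((20, -6), (15, 2)) = 9.434
d((20, -6), (5, 15)) = 25.807
d((-11, -18), (-1, -7)) = 14.8661
d((-11, -18), (-5, 0)) = 18.9737
d((-11, -18), (15, 2)) = 32.8024
d((-11, -18), (5, 15)) = 36.6742
d((-1, -7), (-5, 0)) = 8.0623 <-- minimum
d((-1, -7), (15, 2)) = 18.3576
d((-1, -7), (5, 15)) = 22.8035
d((-5, 0), (15, 2)) = 20.0998
d((-5, 0), (5, 15)) = 18.0278
d((15, 2), (5, 15)) = 16.4012

Closest pair: (-1, -7) and (-5, 0) with distance 8.0623

The closest pair is (-1, -7) and (-5, 0) with Euclidean distance 8.0623. For 6 points, brute-force pairwise comparison is shown above. For large n, the divide-and-conquer algorithm (sort by x, recurse on halves, check the dividing strip) achieves O(n log n).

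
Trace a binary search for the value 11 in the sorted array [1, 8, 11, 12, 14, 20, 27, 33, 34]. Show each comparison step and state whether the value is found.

Binary search for 11 in [1, 8, 11, 12, 14, 20, 27, 33, 34]:

lo=0, hi=8, mid=4, arr[mid]=14 -> 14 > 11, search left half
lo=0, hi=3, mid=1, arr[mid]=8 -> 8 < 11, search right half
lo=2, hi=3, mid=2, arr[mid]=11 -> Found target at index 2!

Binary search finds 11 at index 2 after 3 comparisons. The search repeatedly halves the search space by comparing with the middle element.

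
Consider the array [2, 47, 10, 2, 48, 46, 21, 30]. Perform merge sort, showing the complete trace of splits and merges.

Merge sort trace:

Split: [2, 47, 10, 2, 48, 46, 21, 30] -> [2, 47, 10, 2] and [48, 46, 21, 30]
  Split: [2, 47, 10, 2] -> [2, 47] and [10, 2]
    Split: [2, 47] -> [2] and [47]
    Merge: [2] + [47] -> [2, 47]
    Split: [10, 2] -> [10] and [2]
    Merge: [10] + [2] -> [2, 10]
  Merge: [2, 47] + [2, 10] -> [2, 2, 10, 47]
  Split: [48, 46, 21, 30] -> [48, 46] and [21, 30]
    Split: [48, 46] -> [48] and [46]
    Merge: [48] + [46] -> [46, 48]
    Split: [21, 30] -> [21] and [30]
    Merge: [21] + [30] -> [21, 30]
  Merge: [46, 48] + [21, 30] -> [21, 30, 46, 48]
Merge: [2, 2, 10, 47] + [21, 30, 46, 48] -> [2, 2, 10, 21, 30, 46, 47, 48]

Final sorted array: [2, 2, 10, 21, 30, 46, 47, 48]

The merge sort proceeds by recursively splitting the array and merging sorted halves.
After all merges, the sorted array is [2, 2, 10, 21, 30, 46, 47, 48].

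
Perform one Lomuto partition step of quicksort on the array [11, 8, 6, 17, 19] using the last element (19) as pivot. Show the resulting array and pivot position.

Lomuto partition with pivot = 19:

Initial array: [11, 8, 6, 17, 19]

arr[0]=11 <= 19: swap with position 0, array becomes [11, 8, 6, 17, 19]
arr[1]=8 <= 19: swap with position 1, array becomes [11, 8, 6, 17, 19]
arr[2]=6 <= 19: swap with position 2, array becomes [11, 8, 6, 17, 19]
arr[3]=17 <= 19: swap with position 3, array becomes [11, 8, 6, 17, 19]

Place pivot at position 4: [11, 8, 6, 17, 19]
Pivot position: 4

After partitioning with pivot 19, the array becomes [11, 8, 6, 17, 19]. The pivot is placed at index 4. All elements to the left of the pivot are <= 19, and all elements to the right are > 19.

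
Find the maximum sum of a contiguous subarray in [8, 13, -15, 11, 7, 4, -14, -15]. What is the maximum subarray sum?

Using Kadane's algorithm on [8, 13, -15, 11, 7, 4, -14, -15]:

Scanning through the array:
Position 1 (value 13): max_ending_here = 21, max_so_far = 21
Position 2 (value -15): max_ending_here = 6, max_so_far = 21
Position 3 (value 11): max_ending_here = 17, max_so_far = 21
Position 4 (value 7): max_ending_here = 24, max_so_far = 24
Position 5 (value 4): max_ending_here = 28, max_so_far = 28
Position 6 (value -14): max_ending_here = 14, max_so_far = 28
Position 7 (value -15): max_ending_here = -1, max_so_far = 28

Maximum subarray: [8, 13, -15, 11, 7, 4]
Maximum sum: 28

The maximum subarray is [8, 13, -15, 11, 7, 4] with sum 28. This subarray runs from index 0 to index 5.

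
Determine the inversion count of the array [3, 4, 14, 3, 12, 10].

Finding inversions in [3, 4, 14, 3, 12, 10]:

(1, 3): arr[1]=4 > arr[3]=3
(2, 3): arr[2]=14 > arr[3]=3
(2, 4): arr[2]=14 > arr[4]=12
(2, 5): arr[2]=14 > arr[5]=10
(4, 5): arr[4]=12 > arr[5]=10

Total inversions: 5

The array has 5 inversion(s): (1,3), (2,3), (2,4), (2,5), (4,5). Each pair (i,j) satisfies i < j and arr[i] > arr[j].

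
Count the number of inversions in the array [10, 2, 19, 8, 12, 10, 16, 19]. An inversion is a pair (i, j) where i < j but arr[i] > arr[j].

Finding inversions in [10, 2, 19, 8, 12, 10, 16, 19]:

(0, 1): arr[0]=10 > arr[1]=2
(0, 3): arr[0]=10 > arr[3]=8
(2, 3): arr[2]=19 > arr[3]=8
(2, 4): arr[2]=19 > arr[4]=12
(2, 5): arr[2]=19 > arr[5]=10
(2, 6): arr[2]=19 > arr[6]=16
(4, 5): arr[4]=12 > arr[5]=10

Total inversions: 7

The array has 7 inversion(s): (0,1), (0,3), (2,3), (2,4), (2,5), (2,6), (4,5). Each pair (i,j) satisfies i < j and arr[i] > arr[j].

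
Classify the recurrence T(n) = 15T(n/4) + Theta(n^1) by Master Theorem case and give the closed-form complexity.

Master Theorem for T(n) = 15T(n/4) + O(n^1):

a = 15, b = 4, c = 1
log_b(a) = log_4(15) = 1.9534

Case 1: c = 1 < log_4(15) = 1.9534
T(n) = O(n^(log_4 15))

For T(n) = 15T(n/4) + O(n^1): log_4(15) = 1.9534. This is Case 1 of the Master Theorem (c < log_b(a), work dominated by leaves), giving O(n^(log_4 15)).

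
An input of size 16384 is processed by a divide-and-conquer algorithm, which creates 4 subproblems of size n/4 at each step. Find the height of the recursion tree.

For divide and conquer with division factor 4:

Problem sizes at each level:
Level 0: 16384
Level 1: 4096
Level 2: 1024
Level 3: 256
Level 4: 64
Level 5: 16
Level 6: 4
Level 7: 1

The root is level 0 and the size-1 base case is level 7 (the tree spans levels 0 through 7, i.e. 8 levels counting the root), so the depth is the number of divisions: log_4(16384) = 7

The recursion tree depth is log_4(16384) = 7. At each level, the problem size is divided by 4, so it takes 7 divisions to reduce to a base case of size 1. The algorithm makes 4 recursive calls at each level.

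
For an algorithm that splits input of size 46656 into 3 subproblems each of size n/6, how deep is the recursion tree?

For divide and conquer with division factor 6:

Problem sizes at each level:
Level 0: 46656
Level 1: 7776
Level 2: 1296
Level 3: 216
Level 4: 36
Level 5: 6
Level 6: 1

The root is level 0 and the size-1 base case is level 6 (the tree spans levels 0 through 6, i.e. 7 levels counting the root), so the depth is the number of divisions: log_6(46656) = 6

The recursion tree depth is log_6(46656) = 6. At each level, the problem size is divided by 6, so it takes 6 divisions to reduce to a base case of size 1. The algorithm makes 3 recursive calls at each level.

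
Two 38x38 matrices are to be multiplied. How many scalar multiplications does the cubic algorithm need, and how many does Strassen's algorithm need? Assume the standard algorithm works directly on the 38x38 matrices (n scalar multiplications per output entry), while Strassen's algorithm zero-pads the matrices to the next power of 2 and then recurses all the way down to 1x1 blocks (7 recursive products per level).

Matrix multiplication for 38x38 matrices:

Strassen's algorithm requires power-of-2 dimensions. Pad 38x38 to 64x64 (next power of 2).

Standard algorithm: 38^3 = 54872 multiplications
Strassen's algorithm: 7^(log2(64)) = 7^6 = 117649 multiplications
Difference: 54872 - 117649 = -62777 (Strassen uses MORE here due to padding overhead — for small or just-over-power-of-2 n, padding can outweigh the per-level savings)

Standard: 54872 multiplications (38^3). Strassen: 117649 multiplications (7^6, after padding to 64x64). Strassen reduces 8 recursive multiplications to 7 at each level.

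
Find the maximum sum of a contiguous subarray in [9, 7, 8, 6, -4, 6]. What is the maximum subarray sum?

Using Kadane's algorithm on [9, 7, 8, 6, -4, 6]:

Scanning through the array:
Position 1 (value 7): max_ending_here = 16, max_so_far = 16
Position 2 (value 8): max_ending_here = 24, max_so_far = 24
Position 3 (value 6): max_ending_here = 30, max_so_far = 30
Position 4 (value -4): max_ending_here = 26, max_so_far = 30
Position 5 (value 6): max_ending_here = 32, max_so_far = 32

Maximum subarray: [9, 7, 8, 6, -4, 6]
Maximum sum: 32

The maximum subarray is [9, 7, 8, 6, -4, 6] with sum 32. This subarray runs from index 0 to index 5.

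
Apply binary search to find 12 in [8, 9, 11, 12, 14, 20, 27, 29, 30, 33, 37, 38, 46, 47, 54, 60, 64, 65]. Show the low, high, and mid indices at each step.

Binary search for 12 in [8, 9, 11, 12, 14, 20, 27, 29, 30, 33, 37, 38, 46, 47, 54, 60, 64, 65]:

lo=0, hi=17, mid=8, arr[mid]=30 -> 30 > 12, search left half
lo=0, hi=7, mid=3, arr[mid]=12 -> Found target at index 3!

Binary search finds 12 at index 3 after 2 comparisons. The search repeatedly halves the search space by comparing with the middle element.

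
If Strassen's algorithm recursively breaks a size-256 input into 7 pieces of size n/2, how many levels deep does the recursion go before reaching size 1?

For divide and conquer with division factor 2:

Problem sizes at each level:
Level 0: 256
Level 1: 128
Level 2: 64
Level 3: 32
Level 4: 16
Level 5: 8
Level 6: 4
Level 7: 2
Level 8: 1

The root is level 0 and the size-1 base case is level 8 (the tree spans levels 0 through 8, i.e. 9 levels counting the root), so the depth is the number of divisions: log_2(256) = 8

The recursion tree depth is log_2(256) = 8. At each level, the problem size is divided by 2, so it takes 8 divisions to reduce to a base case of size 1. The algorithm makes 7 recursive calls at each level.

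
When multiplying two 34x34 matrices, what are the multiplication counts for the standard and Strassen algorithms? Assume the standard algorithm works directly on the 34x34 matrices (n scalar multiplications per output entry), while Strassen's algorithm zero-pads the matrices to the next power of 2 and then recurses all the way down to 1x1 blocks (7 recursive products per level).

Matrix multiplication for 34x34 matrices:

Strassen's algorithm requires power-of-2 dimensions. Pad 34x34 to 64x64 (next power of 2).

Standard algorithm: 34^3 = 39304 multiplications
Strassen's algorithm: 7^(log2(64)) = 7^6 = 117649 multiplications
Difference: 39304 - 117649 = -78345 (Strassen uses MORE here due to padding overhead — for small or just-over-power-of-2 n, padding can outweigh the per-level savings)

Standard: 39304 multiplications (34^3). Strassen: 117649 multiplications (7^6, after padding to 64x64). Strassen reduces 8 recursive multiplications to 7 at each level.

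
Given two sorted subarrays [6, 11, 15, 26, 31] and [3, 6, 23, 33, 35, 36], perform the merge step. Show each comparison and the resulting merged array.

Merging process:

Compare 6 vs 3: take 3 from right. Merged: [3]
Compare 6 vs 6: take 6 from left. Merged: [3, 6]
Compare 11 vs 6: take 6 from right. Merged: [3, 6, 6]
Compare 11 vs 23: take 11 from left. Merged: [3, 6, 6, 11]
Compare 15 vs 23: take 15 from left. Merged: [3, 6, 6, 11, 15]
Compare 26 vs 23: take 23 from right. Merged: [3, 6, 6, 11, 15, 23]
Compare 26 vs 33: take 26 from left. Merged: [3, 6, 6, 11, 15, 23, 26]
Compare 31 vs 33: take 31 from left. Merged: [3, 6, 6, 11, 15, 23, 26, 31]
Append remaining from right: [33, 35, 36]. Merged: [3, 6, 6, 11, 15, 23, 26, 31, 33, 35, 36]

Final merged array: [3, 6, 6, 11, 15, 23, 26, 31, 33, 35, 36]
Total comparisons: 8

The merged array is [3, 6, 6, 11, 15, 23, 26, 31, 33, 35, 36], requiring 8 comparisons. The merge step runs in O(n) time where n is the total number of elements.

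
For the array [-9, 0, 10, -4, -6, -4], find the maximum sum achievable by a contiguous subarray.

Using Kadane's algorithm on [-9, 0, 10, -4, -6, -4]:

Scanning through the array:
Position 1 (value 0): max_ending_here = 0, max_so_far = 0
Position 2 (value 10): max_ending_here = 10, max_so_far = 10
Position 3 (value -4): max_ending_here = 6, max_so_far = 10
Position 4 (value -6): max_ending_here = 0, max_so_far = 10
Position 5 (value -4): max_ending_here = -4, max_so_far = 10

Maximum subarray: [0, 10]
Maximum sum: 10

The maximum subarray is [0, 10] with sum 10. This subarray runs from index 1 to index 2.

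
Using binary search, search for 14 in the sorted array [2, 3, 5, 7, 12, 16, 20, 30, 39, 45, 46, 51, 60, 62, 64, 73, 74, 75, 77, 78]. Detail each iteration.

Binary search for 14 in [2, 3, 5, 7, 12, 16, 20, 30, 39, 45, 46, 51, 60, 62, 64, 73, 74, 75, 77, 78]:

lo=0, hi=19, mid=9, arr[mid]=45 -> 45 > 14, search left half
lo=0, hi=8, mid=4, arr[mid]=12 -> 12 < 14, search right half
lo=5, hi=8, mid=6, arr[mid]=20 -> 20 > 14, search left half
lo=5, hi=5, mid=5, arr[mid]=16 -> 16 > 14, search left half
lo=5 > hi=4, target 14 not found

Binary search determines that 14 is not in the array after 4 comparisons. The search space was exhausted without finding the target.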